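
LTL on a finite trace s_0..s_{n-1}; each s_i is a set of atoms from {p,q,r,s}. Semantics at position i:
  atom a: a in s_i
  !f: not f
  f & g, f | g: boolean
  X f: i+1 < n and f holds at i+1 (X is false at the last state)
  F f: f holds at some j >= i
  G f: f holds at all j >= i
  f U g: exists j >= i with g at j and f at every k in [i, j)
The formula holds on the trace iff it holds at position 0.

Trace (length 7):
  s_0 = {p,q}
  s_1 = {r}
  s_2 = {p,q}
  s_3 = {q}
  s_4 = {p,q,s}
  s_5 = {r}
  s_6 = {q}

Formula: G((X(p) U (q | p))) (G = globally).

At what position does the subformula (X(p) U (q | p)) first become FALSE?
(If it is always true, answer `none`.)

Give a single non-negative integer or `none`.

s_0={p,q}: (X(p) U (q | p))=True X(p)=False p=True (q | p)=True q=True
s_1={r}: (X(p) U (q | p))=True X(p)=True p=False (q | p)=False q=False
s_2={p,q}: (X(p) U (q | p))=True X(p)=False p=True (q | p)=True q=True
s_3={q}: (X(p) U (q | p))=True X(p)=True p=False (q | p)=True q=True
s_4={p,q,s}: (X(p) U (q | p))=True X(p)=False p=True (q | p)=True q=True
s_5={r}: (X(p) U (q | p))=False X(p)=False p=False (q | p)=False q=False
s_6={q}: (X(p) U (q | p))=True X(p)=False p=False (q | p)=True q=True
G((X(p) U (q | p))) holds globally = False
First violation at position 5.

Answer: 5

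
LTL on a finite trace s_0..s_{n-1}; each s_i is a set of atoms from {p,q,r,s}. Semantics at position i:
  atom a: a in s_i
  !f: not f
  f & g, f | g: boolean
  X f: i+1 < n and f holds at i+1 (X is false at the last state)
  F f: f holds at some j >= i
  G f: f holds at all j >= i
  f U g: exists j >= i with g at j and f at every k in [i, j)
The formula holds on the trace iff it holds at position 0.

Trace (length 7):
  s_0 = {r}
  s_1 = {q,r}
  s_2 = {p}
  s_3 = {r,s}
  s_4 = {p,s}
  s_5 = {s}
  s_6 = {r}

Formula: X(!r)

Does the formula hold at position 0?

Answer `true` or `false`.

Answer: false

Derivation:
s_0={r}: X(!r)=False !r=False r=True
s_1={q,r}: X(!r)=True !r=False r=True
s_2={p}: X(!r)=False !r=True r=False
s_3={r,s}: X(!r)=True !r=False r=True
s_4={p,s}: X(!r)=True !r=True r=False
s_5={s}: X(!r)=False !r=True r=False
s_6={r}: X(!r)=False !r=False r=True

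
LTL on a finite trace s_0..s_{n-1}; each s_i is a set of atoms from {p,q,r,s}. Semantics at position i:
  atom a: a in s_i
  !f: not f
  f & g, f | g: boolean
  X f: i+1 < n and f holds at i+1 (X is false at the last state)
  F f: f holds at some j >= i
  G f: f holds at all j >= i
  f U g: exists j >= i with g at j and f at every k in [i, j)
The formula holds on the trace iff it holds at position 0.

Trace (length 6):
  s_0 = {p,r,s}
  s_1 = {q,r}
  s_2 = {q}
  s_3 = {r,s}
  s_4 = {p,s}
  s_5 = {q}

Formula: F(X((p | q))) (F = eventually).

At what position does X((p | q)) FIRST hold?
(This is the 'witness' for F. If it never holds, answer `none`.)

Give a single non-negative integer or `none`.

Answer: 0

Derivation:
s_0={p,r,s}: X((p | q))=True (p | q)=True p=True q=False
s_1={q,r}: X((p | q))=True (p | q)=True p=False q=True
s_2={q}: X((p | q))=False (p | q)=True p=False q=True
s_3={r,s}: X((p | q))=True (p | q)=False p=False q=False
s_4={p,s}: X((p | q))=True (p | q)=True p=True q=False
s_5={q}: X((p | q))=False (p | q)=True p=False q=True
F(X((p | q))) holds; first witness at position 0.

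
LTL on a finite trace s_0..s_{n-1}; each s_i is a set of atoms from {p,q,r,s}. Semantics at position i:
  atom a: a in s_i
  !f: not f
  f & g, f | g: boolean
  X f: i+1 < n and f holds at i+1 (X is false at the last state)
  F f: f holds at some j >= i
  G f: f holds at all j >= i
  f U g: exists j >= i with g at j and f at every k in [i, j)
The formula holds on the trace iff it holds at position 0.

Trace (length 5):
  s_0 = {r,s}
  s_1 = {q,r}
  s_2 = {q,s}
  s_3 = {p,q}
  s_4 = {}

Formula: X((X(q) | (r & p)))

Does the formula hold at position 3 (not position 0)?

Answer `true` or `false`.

s_0={r,s}: X((X(q) | (r & p)))=True (X(q) | (r & p))=True X(q)=True q=False (r & p)=False r=True p=False
s_1={q,r}: X((X(q) | (r & p)))=True (X(q) | (r & p))=True X(q)=True q=True (r & p)=False r=True p=False
s_2={q,s}: X((X(q) | (r & p)))=False (X(q) | (r & p))=True X(q)=True q=True (r & p)=False r=False p=False
s_3={p,q}: X((X(q) | (r & p)))=False (X(q) | (r & p))=False X(q)=False q=True (r & p)=False r=False p=True
s_4={}: X((X(q) | (r & p)))=False (X(q) | (r & p))=False X(q)=False q=False (r & p)=False r=False p=False
Evaluating at position 3: result = False

Answer: false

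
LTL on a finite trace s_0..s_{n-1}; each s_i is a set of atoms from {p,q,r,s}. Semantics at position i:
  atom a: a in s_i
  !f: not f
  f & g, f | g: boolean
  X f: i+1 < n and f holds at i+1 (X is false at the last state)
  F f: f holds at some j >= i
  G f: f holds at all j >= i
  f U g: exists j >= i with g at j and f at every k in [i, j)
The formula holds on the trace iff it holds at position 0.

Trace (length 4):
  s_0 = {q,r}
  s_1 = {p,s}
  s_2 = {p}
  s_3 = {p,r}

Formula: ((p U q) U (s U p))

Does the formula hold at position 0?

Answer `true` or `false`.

s_0={q,r}: ((p U q) U (s U p))=True (p U q)=True p=False q=True (s U p)=False s=False
s_1={p,s}: ((p U q) U (s U p))=True (p U q)=False p=True q=False (s U p)=True s=True
s_2={p}: ((p U q) U (s U p))=True (p U q)=False p=True q=False (s U p)=True s=False
s_3={p,r}: ((p U q) U (s U p))=True (p U q)=False p=True q=False (s U p)=True s=False

Answer: true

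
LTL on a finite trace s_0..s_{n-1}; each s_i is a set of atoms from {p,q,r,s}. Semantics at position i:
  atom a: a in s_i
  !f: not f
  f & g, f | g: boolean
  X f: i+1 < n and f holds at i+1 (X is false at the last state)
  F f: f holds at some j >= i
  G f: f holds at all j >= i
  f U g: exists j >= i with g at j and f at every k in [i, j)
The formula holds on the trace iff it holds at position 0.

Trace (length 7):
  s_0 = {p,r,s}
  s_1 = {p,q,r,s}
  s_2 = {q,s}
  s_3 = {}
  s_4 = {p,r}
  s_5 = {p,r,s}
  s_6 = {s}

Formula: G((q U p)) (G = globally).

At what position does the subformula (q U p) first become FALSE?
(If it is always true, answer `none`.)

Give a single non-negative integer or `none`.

s_0={p,r,s}: (q U p)=True q=False p=True
s_1={p,q,r,s}: (q U p)=True q=True p=True
s_2={q,s}: (q U p)=False q=True p=False
s_3={}: (q U p)=False q=False p=False
s_4={p,r}: (q U p)=True q=False p=True
s_5={p,r,s}: (q U p)=True q=False p=True
s_6={s}: (q U p)=False q=False p=False
G((q U p)) holds globally = False
First violation at position 2.

Answer: 2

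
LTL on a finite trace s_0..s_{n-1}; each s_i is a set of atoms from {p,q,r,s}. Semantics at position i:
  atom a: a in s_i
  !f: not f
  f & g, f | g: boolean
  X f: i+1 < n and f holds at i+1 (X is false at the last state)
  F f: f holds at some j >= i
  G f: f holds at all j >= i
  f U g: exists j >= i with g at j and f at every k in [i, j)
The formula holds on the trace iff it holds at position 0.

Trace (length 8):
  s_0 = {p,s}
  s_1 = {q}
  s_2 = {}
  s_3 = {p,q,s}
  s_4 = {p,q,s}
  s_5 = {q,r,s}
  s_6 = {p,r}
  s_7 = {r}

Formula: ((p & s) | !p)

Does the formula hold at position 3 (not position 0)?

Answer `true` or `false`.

Answer: true

Derivation:
s_0={p,s}: ((p & s) | !p)=True (p & s)=True p=True s=True !p=False
s_1={q}: ((p & s) | !p)=True (p & s)=False p=False s=False !p=True
s_2={}: ((p & s) | !p)=True (p & s)=False p=False s=False !p=True
s_3={p,q,s}: ((p & s) | !p)=True (p & s)=True p=True s=True !p=False
s_4={p,q,s}: ((p & s) | !p)=True (p & s)=True p=True s=True !p=False
s_5={q,r,s}: ((p & s) | !p)=True (p & s)=False p=False s=True !p=True
s_6={p,r}: ((p & s) | !p)=False (p & s)=False p=True s=False !p=False
s_7={r}: ((p & s) | !p)=True (p & s)=False p=False s=False !p=True
Evaluating at position 3: result = True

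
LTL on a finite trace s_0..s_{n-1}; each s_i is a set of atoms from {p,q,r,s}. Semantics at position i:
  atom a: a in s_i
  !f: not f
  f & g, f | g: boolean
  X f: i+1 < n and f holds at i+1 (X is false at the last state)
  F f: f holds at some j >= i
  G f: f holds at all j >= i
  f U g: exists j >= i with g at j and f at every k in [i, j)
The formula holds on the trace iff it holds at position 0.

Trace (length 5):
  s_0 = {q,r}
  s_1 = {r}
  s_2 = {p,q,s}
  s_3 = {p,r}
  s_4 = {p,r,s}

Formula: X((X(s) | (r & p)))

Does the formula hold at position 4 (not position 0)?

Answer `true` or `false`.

Answer: false

Derivation:
s_0={q,r}: X((X(s) | (r & p)))=True (X(s) | (r & p))=False X(s)=False s=False (r & p)=False r=True p=False
s_1={r}: X((X(s) | (r & p)))=False (X(s) | (r & p))=True X(s)=True s=False (r & p)=False r=True p=False
s_2={p,q,s}: X((X(s) | (r & p)))=True (X(s) | (r & p))=False X(s)=False s=True (r & p)=False r=False p=True
s_3={p,r}: X((X(s) | (r & p)))=True (X(s) | (r & p))=True X(s)=True s=False (r & p)=True r=True p=True
s_4={p,r,s}: X((X(s) | (r & p)))=False (X(s) | (r & p))=True X(s)=False s=True (r & p)=True r=True p=True
Evaluating at position 4: result = False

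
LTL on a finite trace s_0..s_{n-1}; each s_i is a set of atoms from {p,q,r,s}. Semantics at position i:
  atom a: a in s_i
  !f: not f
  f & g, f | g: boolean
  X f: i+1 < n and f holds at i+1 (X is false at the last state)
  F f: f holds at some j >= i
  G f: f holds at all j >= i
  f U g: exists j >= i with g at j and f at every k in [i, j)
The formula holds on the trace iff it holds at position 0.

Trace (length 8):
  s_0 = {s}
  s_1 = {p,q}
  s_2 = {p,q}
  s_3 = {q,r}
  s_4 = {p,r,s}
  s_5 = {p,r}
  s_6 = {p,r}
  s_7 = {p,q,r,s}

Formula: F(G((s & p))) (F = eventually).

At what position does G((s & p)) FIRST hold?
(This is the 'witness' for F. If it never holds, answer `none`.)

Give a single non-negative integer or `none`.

Answer: 7

Derivation:
s_0={s}: G((s & p))=False (s & p)=False s=True p=False
s_1={p,q}: G((s & p))=False (s & p)=False s=False p=True
s_2={p,q}: G((s & p))=False (s & p)=False s=False p=True
s_3={q,r}: G((s & p))=False (s & p)=False s=False p=False
s_4={p,r,s}: G((s & p))=False (s & p)=True s=True p=True
s_5={p,r}: G((s & p))=False (s & p)=False s=False p=True
s_6={p,r}: G((s & p))=False (s & p)=False s=False p=True
s_7={p,q,r,s}: G((s & p))=True (s & p)=True s=True p=True
F(G((s & p))) holds; first witness at position 7.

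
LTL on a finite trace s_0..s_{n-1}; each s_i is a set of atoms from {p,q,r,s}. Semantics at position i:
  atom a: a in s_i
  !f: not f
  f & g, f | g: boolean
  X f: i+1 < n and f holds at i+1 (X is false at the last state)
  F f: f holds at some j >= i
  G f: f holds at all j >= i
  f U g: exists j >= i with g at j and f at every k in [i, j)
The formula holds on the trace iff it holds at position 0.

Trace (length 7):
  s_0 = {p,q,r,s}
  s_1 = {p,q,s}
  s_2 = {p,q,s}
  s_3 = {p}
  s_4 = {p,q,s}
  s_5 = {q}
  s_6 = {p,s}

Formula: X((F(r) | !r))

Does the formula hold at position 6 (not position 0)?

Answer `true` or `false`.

s_0={p,q,r,s}: X((F(r) | !r))=True (F(r) | !r)=True F(r)=True r=True !r=False
s_1={p,q,s}: X((F(r) | !r))=True (F(r) | !r)=True F(r)=False r=False !r=True
s_2={p,q,s}: X((F(r) | !r))=True (F(r) | !r)=True F(r)=False r=False !r=True
s_3={p}: X((F(r) | !r))=True (F(r) | !r)=True F(r)=False r=False !r=True
s_4={p,q,s}: X((F(r) | !r))=True (F(r) | !r)=True F(r)=False r=False !r=True
s_5={q}: X((F(r) | !r))=True (F(r) | !r)=True F(r)=False r=False !r=True
s_6={p,s}: X((F(r) | !r))=False (F(r) | !r)=True F(r)=False r=False !r=True
Evaluating at position 6: result = False

Answer: false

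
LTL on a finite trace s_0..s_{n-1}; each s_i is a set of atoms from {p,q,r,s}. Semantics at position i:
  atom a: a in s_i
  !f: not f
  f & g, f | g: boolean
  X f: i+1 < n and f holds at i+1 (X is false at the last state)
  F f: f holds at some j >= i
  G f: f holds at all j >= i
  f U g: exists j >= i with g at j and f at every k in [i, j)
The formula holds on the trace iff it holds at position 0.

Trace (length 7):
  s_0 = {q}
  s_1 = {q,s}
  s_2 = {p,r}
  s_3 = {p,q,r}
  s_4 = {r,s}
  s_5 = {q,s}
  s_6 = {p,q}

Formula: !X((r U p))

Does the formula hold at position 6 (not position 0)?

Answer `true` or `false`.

s_0={q}: !X((r U p))=True X((r U p))=False (r U p)=False r=False p=False
s_1={q,s}: !X((r U p))=False X((r U p))=True (r U p)=False r=False p=False
s_2={p,r}: !X((r U p))=False X((r U p))=True (r U p)=True r=True p=True
s_3={p,q,r}: !X((r U p))=True X((r U p))=False (r U p)=True r=True p=True
s_4={r,s}: !X((r U p))=True X((r U p))=False (r U p)=False r=True p=False
s_5={q,s}: !X((r U p))=False X((r U p))=True (r U p)=False r=False p=False
s_6={p,q}: !X((r U p))=True X((r U p))=False (r U p)=True r=False p=True
Evaluating at position 6: result = True

Answer: true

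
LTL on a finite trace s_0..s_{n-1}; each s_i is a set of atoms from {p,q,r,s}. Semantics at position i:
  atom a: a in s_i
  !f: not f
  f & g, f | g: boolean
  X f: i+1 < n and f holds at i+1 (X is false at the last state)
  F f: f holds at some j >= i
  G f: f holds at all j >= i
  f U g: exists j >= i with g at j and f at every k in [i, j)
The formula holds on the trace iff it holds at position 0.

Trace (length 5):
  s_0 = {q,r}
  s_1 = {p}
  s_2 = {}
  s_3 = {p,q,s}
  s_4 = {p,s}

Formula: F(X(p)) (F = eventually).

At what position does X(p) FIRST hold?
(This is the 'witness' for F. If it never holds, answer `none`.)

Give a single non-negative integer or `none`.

Answer: 0

Derivation:
s_0={q,r}: X(p)=True p=False
s_1={p}: X(p)=False p=True
s_2={}: X(p)=True p=False
s_3={p,q,s}: X(p)=True p=True
s_4={p,s}: X(p)=False p=True
F(X(p)) holds; first witness at position 0.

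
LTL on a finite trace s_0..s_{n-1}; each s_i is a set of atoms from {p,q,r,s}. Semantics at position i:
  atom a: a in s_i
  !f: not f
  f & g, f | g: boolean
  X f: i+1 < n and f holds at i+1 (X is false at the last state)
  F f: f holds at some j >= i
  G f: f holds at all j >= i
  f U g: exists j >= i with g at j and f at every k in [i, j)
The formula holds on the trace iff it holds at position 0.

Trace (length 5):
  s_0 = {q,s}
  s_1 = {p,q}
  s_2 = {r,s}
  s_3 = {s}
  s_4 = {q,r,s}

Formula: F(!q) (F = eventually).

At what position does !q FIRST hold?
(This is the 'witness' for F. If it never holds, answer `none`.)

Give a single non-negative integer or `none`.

s_0={q,s}: !q=False q=True
s_1={p,q}: !q=False q=True
s_2={r,s}: !q=True q=False
s_3={s}: !q=True q=False
s_4={q,r,s}: !q=False q=True
F(!q) holds; first witness at position 2.

Answer: 2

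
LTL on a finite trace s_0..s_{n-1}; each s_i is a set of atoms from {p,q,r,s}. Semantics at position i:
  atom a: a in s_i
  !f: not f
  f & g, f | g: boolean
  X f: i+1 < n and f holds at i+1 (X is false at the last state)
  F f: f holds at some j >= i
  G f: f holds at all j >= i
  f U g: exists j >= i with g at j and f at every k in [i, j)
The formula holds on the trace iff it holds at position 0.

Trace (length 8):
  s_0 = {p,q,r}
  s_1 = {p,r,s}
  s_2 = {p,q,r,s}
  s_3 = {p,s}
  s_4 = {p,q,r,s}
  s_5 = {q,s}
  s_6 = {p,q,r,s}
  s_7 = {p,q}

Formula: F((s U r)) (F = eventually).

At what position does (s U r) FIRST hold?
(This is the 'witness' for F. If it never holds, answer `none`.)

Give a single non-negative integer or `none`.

Answer: 0

Derivation:
s_0={p,q,r}: (s U r)=True s=False r=True
s_1={p,r,s}: (s U r)=True s=True r=True
s_2={p,q,r,s}: (s U r)=True s=True r=True
s_3={p,s}: (s U r)=True s=True r=False
s_4={p,q,r,s}: (s U r)=True s=True r=True
s_5={q,s}: (s U r)=True s=True r=False
s_6={p,q,r,s}: (s U r)=True s=True r=True
s_7={p,q}: (s U r)=False s=False r=False
F((s U r)) holds; first witness at position 0.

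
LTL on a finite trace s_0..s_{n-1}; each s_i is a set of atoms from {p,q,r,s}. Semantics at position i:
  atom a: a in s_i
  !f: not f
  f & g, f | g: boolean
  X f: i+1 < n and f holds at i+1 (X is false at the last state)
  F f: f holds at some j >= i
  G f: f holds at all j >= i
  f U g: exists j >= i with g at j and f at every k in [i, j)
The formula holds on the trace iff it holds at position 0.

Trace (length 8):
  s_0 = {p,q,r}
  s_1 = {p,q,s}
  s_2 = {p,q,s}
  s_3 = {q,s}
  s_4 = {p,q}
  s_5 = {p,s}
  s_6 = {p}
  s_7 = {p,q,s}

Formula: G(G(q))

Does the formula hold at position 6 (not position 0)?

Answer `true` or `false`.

s_0={p,q,r}: G(G(q))=False G(q)=False q=True
s_1={p,q,s}: G(G(q))=False G(q)=False q=True
s_2={p,q,s}: G(G(q))=False G(q)=False q=True
s_3={q,s}: G(G(q))=False G(q)=False q=True
s_4={p,q}: G(G(q))=False G(q)=False q=True
s_5={p,s}: G(G(q))=False G(q)=False q=False
s_6={p}: G(G(q))=False G(q)=False q=False
s_7={p,q,s}: G(G(q))=True G(q)=True q=True
Evaluating at position 6: result = False

Answer: false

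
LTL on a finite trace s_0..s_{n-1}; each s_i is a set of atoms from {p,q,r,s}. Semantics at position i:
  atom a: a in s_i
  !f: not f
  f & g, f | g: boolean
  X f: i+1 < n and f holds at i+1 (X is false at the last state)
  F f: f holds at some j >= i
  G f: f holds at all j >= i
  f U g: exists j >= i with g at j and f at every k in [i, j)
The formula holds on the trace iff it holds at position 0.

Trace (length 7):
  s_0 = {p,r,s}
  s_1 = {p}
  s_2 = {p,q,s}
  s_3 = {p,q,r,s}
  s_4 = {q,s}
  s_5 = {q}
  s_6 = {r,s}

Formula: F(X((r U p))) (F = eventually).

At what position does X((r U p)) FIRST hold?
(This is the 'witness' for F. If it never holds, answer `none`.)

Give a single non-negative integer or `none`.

Answer: 0

Derivation:
s_0={p,r,s}: X((r U p))=True (r U p)=True r=True p=True
s_1={p}: X((r U p))=True (r U p)=True r=False p=True
s_2={p,q,s}: X((r U p))=True (r U p)=True r=False p=True
s_3={p,q,r,s}: X((r U p))=False (r U p)=True r=True p=True
s_4={q,s}: X((r U p))=False (r U p)=False r=False p=False
s_5={q}: X((r U p))=False (r U p)=False r=False p=False
s_6={r,s}: X((r U p))=False (r U p)=False r=True p=False
F(X((r U p))) holds; first witness at position 0.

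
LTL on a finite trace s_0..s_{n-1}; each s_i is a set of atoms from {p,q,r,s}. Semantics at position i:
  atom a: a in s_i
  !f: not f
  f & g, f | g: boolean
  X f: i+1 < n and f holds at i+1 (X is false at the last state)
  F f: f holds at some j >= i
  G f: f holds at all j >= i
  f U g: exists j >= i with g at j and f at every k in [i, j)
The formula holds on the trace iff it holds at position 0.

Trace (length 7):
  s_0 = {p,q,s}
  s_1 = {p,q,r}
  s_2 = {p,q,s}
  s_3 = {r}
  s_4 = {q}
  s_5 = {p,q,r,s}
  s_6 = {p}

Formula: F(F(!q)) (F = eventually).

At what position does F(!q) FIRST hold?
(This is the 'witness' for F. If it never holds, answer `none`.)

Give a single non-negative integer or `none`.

Answer: 0

Derivation:
s_0={p,q,s}: F(!q)=True !q=False q=True
s_1={p,q,r}: F(!q)=True !q=False q=True
s_2={p,q,s}: F(!q)=True !q=False q=True
s_3={r}: F(!q)=True !q=True q=False
s_4={q}: F(!q)=True !q=False q=True
s_5={p,q,r,s}: F(!q)=True !q=False q=True
s_6={p}: F(!q)=True !q=True q=False
F(F(!q)) holds; first witness at position 0.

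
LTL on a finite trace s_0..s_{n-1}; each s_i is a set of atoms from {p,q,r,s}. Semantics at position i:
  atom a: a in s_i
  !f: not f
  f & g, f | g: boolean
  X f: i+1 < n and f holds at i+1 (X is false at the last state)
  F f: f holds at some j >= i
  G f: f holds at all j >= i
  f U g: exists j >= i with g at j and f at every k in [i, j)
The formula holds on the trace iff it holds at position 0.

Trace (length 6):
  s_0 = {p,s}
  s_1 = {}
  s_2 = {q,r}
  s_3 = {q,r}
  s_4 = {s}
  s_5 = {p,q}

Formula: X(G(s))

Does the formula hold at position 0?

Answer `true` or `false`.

Answer: false

Derivation:
s_0={p,s}: X(G(s))=False G(s)=False s=True
s_1={}: X(G(s))=False G(s)=False s=False
s_2={q,r}: X(G(s))=False G(s)=False s=False
s_3={q,r}: X(G(s))=False G(s)=False s=False
s_4={s}: X(G(s))=False G(s)=False s=True
s_5={p,q}: X(G(s))=False G(s)=False s=False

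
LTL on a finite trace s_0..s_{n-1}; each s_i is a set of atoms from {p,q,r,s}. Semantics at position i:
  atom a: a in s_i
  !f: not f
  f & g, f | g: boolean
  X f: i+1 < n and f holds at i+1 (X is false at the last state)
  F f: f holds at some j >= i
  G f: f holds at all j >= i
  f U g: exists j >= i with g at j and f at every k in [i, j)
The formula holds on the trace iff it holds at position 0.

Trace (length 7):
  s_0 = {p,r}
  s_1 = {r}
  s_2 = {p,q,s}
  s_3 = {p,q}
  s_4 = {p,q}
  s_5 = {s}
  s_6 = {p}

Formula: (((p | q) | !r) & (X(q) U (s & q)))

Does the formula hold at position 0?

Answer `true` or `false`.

s_0={p,r}: (((p | q) | !r) & (X(q) U (s & q)))=False ((p | q) | !r)=True (p | q)=True p=True q=False !r=False r=True (X(q) U (s & q))=False X(q)=False (s & q)=False s=False
s_1={r}: (((p | q) | !r) & (X(q) U (s & q)))=False ((p | q) | !r)=False (p | q)=False p=False q=False !r=False r=True (X(q) U (s & q))=True X(q)=True (s & q)=False s=False
s_2={p,q,s}: (((p | q) | !r) & (X(q) U (s & q)))=True ((p | q) | !r)=True (p | q)=True p=True q=True !r=True r=False (X(q) U (s & q))=True X(q)=True (s & q)=True s=True
s_3={p,q}: (((p | q) | !r) & (X(q) U (s & q)))=False ((p | q) | !r)=True (p | q)=True p=True q=True !r=True r=False (X(q) U (s & q))=False X(q)=True (s & q)=False s=False
s_4={p,q}: (((p | q) | !r) & (X(q) U (s & q)))=False ((p | q) | !r)=True (p | q)=True p=True q=True !r=True r=False (X(q) U (s & q))=False X(q)=False (s & q)=False s=False
s_5={s}: (((p | q) | !r) & (X(q) U (s & q)))=False ((p | q) | !r)=True (p | q)=False p=False q=False !r=True r=False (X(q) U (s & q))=False X(q)=False (s & q)=False s=True
s_6={p}: (((p | q) | !r) & (X(q) U (s & q)))=False ((p | q) | !r)=True (p | q)=True p=True q=False !r=True r=False (X(q) U (s & q))=False X(q)=False (s & q)=False s=False

Answer: false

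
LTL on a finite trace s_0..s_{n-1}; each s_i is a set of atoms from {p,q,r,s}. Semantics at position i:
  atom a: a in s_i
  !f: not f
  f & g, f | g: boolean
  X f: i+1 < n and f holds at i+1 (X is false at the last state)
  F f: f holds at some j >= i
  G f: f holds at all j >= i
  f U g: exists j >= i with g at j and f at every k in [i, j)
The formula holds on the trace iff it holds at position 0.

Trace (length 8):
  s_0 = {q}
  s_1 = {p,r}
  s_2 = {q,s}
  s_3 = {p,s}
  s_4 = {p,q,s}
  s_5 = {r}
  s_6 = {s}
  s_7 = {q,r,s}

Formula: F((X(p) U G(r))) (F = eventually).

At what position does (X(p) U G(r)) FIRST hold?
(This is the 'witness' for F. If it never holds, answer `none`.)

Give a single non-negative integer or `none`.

s_0={q}: (X(p) U G(r))=False X(p)=True p=False G(r)=False r=False
s_1={p,r}: (X(p) U G(r))=False X(p)=False p=True G(r)=False r=True
s_2={q,s}: (X(p) U G(r))=False X(p)=True p=False G(r)=False r=False
s_3={p,s}: (X(p) U G(r))=False X(p)=True p=True G(r)=False r=False
s_4={p,q,s}: (X(p) U G(r))=False X(p)=False p=True G(r)=False r=False
s_5={r}: (X(p) U G(r))=False X(p)=False p=False G(r)=False r=True
s_6={s}: (X(p) U G(r))=False X(p)=False p=False G(r)=False r=False
s_7={q,r,s}: (X(p) U G(r))=True X(p)=False p=False G(r)=True r=True
F((X(p) U G(r))) holds; first witness at position 7.

Answer: 7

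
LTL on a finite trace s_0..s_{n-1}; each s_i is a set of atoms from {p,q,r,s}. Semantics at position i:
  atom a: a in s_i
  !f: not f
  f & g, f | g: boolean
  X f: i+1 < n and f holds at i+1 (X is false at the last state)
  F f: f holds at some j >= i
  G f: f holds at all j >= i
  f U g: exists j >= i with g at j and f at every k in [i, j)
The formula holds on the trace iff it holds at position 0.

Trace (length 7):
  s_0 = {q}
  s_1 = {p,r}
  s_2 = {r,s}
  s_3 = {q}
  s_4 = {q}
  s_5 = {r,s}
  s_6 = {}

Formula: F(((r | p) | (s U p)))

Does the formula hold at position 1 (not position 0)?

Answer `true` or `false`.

Answer: true

Derivation:
s_0={q}: F(((r | p) | (s U p)))=True ((r | p) | (s U p))=False (r | p)=False r=False p=False (s U p)=False s=False
s_1={p,r}: F(((r | p) | (s U p)))=True ((r | p) | (s U p))=True (r | p)=True r=True p=True (s U p)=True s=False
s_2={r,s}: F(((r | p) | (s U p)))=True ((r | p) | (s U p))=True (r | p)=True r=True p=False (s U p)=False s=True
s_3={q}: F(((r | p) | (s U p)))=True ((r | p) | (s U p))=False (r | p)=False r=False p=False (s U p)=False s=False
s_4={q}: F(((r | p) | (s U p)))=True ((r | p) | (s U p))=False (r | p)=False r=False p=False (s U p)=False s=False
s_5={r,s}: F(((r | p) | (s U p)))=True ((r | p) | (s U p))=True (r | p)=True r=True p=False (s U p)=False s=True
s_6={}: F(((r | p) | (s U p)))=False ((r | p) | (s U p))=False (r | p)=False r=False p=False (s U p)=False s=False
Evaluating at position 1: result = True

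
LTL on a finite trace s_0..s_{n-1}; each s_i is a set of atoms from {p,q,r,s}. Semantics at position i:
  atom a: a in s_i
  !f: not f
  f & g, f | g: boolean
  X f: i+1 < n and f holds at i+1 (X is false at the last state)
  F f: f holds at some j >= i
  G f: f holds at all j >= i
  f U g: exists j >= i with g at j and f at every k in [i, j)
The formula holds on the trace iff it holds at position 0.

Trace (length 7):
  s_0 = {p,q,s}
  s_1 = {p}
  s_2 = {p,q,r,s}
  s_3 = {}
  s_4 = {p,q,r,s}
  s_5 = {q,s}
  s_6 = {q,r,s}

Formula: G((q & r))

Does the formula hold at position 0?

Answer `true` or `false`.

Answer: false

Derivation:
s_0={p,q,s}: G((q & r))=False (q & r)=False q=True r=False
s_1={p}: G((q & r))=False (q & r)=False q=False r=False
s_2={p,q,r,s}: G((q & r))=False (q & r)=True q=True r=True
s_3={}: G((q & r))=False (q & r)=False q=False r=False
s_4={p,q,r,s}: G((q & r))=False (q & r)=True q=True r=True
s_5={q,s}: G((q & r))=False (q & r)=False q=True r=False
s_6={q,r,s}: G((q & r))=True (q & r)=True q=True r=True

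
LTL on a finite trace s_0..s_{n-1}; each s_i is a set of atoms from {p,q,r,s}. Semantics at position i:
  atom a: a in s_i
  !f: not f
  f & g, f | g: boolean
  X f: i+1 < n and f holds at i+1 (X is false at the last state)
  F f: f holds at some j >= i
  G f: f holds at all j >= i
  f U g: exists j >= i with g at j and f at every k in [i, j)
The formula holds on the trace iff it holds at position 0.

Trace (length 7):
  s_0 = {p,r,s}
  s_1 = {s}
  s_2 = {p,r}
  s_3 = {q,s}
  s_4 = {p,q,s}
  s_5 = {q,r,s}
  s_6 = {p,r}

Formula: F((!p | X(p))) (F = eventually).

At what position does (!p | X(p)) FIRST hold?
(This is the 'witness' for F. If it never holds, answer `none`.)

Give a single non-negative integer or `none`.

Answer: 1

Derivation:
s_0={p,r,s}: (!p | X(p))=False !p=False p=True X(p)=False
s_1={s}: (!p | X(p))=True !p=True p=False X(p)=True
s_2={p,r}: (!p | X(p))=False !p=False p=True X(p)=False
s_3={q,s}: (!p | X(p))=True !p=True p=False X(p)=True
s_4={p,q,s}: (!p | X(p))=False !p=False p=True X(p)=False
s_5={q,r,s}: (!p | X(p))=True !p=True p=False X(p)=True
s_6={p,r}: (!p | X(p))=False !p=False p=True X(p)=False
F((!p | X(p))) holds; first witness at position 1.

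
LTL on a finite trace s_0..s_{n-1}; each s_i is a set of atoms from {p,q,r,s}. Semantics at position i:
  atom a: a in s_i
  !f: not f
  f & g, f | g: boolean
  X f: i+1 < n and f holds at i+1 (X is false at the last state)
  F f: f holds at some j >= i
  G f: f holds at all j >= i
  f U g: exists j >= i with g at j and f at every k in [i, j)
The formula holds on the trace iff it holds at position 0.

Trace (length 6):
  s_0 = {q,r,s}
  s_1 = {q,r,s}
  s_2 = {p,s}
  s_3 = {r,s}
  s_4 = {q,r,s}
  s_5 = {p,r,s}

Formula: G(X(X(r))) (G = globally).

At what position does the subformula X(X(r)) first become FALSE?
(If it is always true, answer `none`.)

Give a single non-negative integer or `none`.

s_0={q,r,s}: X(X(r))=False X(r)=True r=True
s_1={q,r,s}: X(X(r))=True X(r)=False r=True
s_2={p,s}: X(X(r))=True X(r)=True r=False
s_3={r,s}: X(X(r))=True X(r)=True r=True
s_4={q,r,s}: X(X(r))=False X(r)=True r=True
s_5={p,r,s}: X(X(r))=False X(r)=False r=True
G(X(X(r))) holds globally = False
First violation at position 0.

Answer: 0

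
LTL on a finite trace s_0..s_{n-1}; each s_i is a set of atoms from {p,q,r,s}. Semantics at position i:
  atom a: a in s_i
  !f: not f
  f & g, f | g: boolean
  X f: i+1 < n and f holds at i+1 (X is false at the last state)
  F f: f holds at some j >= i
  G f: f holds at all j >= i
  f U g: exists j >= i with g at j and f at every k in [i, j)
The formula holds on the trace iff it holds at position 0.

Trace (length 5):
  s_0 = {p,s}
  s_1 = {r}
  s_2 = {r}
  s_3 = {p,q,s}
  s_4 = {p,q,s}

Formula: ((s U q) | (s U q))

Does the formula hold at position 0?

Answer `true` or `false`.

s_0={p,s}: ((s U q) | (s U q))=False (s U q)=False s=True q=False
s_1={r}: ((s U q) | (s U q))=False (s U q)=False s=False q=False
s_2={r}: ((s U q) | (s U q))=False (s U q)=False s=False q=False
s_3={p,q,s}: ((s U q) | (s U q))=True (s U q)=True s=True q=True
s_4={p,q,s}: ((s U q) | (s U q))=True (s U q)=True s=True q=True

Answer: false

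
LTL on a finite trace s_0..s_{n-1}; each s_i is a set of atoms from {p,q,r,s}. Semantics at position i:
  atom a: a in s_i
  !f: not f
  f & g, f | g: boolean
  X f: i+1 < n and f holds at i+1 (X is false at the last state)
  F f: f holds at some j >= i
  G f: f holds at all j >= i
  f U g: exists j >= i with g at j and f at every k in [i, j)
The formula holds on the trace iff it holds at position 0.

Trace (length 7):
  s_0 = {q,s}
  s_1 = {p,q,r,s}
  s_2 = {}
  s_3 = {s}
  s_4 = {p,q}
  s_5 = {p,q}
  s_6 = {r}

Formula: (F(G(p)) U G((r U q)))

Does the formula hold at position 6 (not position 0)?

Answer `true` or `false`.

Answer: false

Derivation:
s_0={q,s}: (F(G(p)) U G((r U q)))=False F(G(p))=False G(p)=False p=False G((r U q))=False (r U q)=True r=False q=True
s_1={p,q,r,s}: (F(G(p)) U G((r U q)))=False F(G(p))=False G(p)=False p=True G((r U q))=False (r U q)=True r=True q=True
s_2={}: (F(G(p)) U G((r U q)))=False F(G(p))=False G(p)=False p=False G((r U q))=False (r U q)=False r=False q=False
s_3={s}: (F(G(p)) U G((r U q)))=False F(G(p))=False G(p)=False p=False G((r U q))=False (r U q)=False r=False q=False
s_4={p,q}: (F(G(p)) U G((r U q)))=False F(G(p))=False G(p)=False p=True G((r U q))=False (r U q)=True r=False q=True
s_5={p,q}: (F(G(p)) U G((r U q)))=False F(G(p))=False G(p)=False p=True G((r U q))=False (r U q)=True r=False q=True
s_6={r}: (F(G(p)) U G((r U q)))=False F(G(p))=False G(p)=False p=False G((r U q))=False (r U q)=False r=True q=False
Evaluating at position 6: result = False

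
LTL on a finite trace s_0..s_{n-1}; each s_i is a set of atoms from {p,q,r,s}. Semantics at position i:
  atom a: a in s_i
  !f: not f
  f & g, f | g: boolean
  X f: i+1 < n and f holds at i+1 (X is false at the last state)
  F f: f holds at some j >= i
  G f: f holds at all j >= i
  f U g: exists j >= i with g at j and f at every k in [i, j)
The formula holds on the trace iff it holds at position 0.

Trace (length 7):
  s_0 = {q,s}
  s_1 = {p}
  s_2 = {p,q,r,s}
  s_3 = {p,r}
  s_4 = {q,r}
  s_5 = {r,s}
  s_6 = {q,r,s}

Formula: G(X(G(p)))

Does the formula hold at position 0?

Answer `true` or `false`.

s_0={q,s}: G(X(G(p)))=False X(G(p))=False G(p)=False p=False
s_1={p}: G(X(G(p)))=False X(G(p))=False G(p)=False p=True
s_2={p,q,r,s}: G(X(G(p)))=False X(G(p))=False G(p)=False p=True
s_3={p,r}: G(X(G(p)))=False X(G(p))=False G(p)=False p=True
s_4={q,r}: G(X(G(p)))=False X(G(p))=False G(p)=False p=False
s_5={r,s}: G(X(G(p)))=False X(G(p))=False G(p)=False p=False
s_6={q,r,s}: G(X(G(p)))=False X(G(p))=False G(p)=False p=False

Answer: false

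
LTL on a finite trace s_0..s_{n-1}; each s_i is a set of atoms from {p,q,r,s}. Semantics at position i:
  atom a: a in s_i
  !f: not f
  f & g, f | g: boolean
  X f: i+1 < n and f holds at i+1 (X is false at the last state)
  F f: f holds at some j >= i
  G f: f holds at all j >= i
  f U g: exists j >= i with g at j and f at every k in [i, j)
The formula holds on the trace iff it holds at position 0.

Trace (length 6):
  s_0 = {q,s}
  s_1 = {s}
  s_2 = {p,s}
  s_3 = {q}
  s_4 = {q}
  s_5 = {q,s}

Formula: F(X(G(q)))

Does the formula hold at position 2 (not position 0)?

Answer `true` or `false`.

Answer: true

Derivation:
s_0={q,s}: F(X(G(q)))=True X(G(q))=False G(q)=False q=True
s_1={s}: F(X(G(q)))=True X(G(q))=False G(q)=False q=False
s_2={p,s}: F(X(G(q)))=True X(G(q))=True G(q)=False q=False
s_3={q}: F(X(G(q)))=True X(G(q))=True G(q)=True q=True
s_4={q}: F(X(G(q)))=True X(G(q))=True G(q)=True q=True
s_5={q,s}: F(X(G(q)))=False X(G(q))=False G(q)=True q=True
Evaluating at position 2: result = True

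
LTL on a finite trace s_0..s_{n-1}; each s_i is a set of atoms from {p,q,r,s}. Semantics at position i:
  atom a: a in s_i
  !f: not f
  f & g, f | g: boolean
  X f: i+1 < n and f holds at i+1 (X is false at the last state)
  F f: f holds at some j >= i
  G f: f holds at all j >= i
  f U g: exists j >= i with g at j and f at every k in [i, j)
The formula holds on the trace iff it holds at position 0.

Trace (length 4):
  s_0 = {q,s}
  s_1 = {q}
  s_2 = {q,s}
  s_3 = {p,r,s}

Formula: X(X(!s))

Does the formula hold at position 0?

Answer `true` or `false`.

Answer: false

Derivation:
s_0={q,s}: X(X(!s))=False X(!s)=True !s=False s=True
s_1={q}: X(X(!s))=False X(!s)=False !s=True s=False
s_2={q,s}: X(X(!s))=False X(!s)=False !s=False s=True
s_3={p,r,s}: X(X(!s))=False X(!s)=False !s=False s=True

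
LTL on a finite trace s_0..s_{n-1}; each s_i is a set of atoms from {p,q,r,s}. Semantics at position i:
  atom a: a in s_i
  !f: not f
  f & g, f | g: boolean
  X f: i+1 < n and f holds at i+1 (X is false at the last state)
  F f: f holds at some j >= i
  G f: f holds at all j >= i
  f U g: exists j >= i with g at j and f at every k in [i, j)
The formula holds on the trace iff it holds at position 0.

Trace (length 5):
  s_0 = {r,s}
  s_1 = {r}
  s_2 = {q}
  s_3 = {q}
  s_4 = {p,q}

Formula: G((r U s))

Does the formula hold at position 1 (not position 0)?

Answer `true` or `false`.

Answer: false

Derivation:
s_0={r,s}: G((r U s))=False (r U s)=True r=True s=True
s_1={r}: G((r U s))=False (r U s)=False r=True s=False
s_2={q}: G((r U s))=False (r U s)=False r=False s=False
s_3={q}: G((r U s))=False (r U s)=False r=False s=False
s_4={p,q}: G((r U s))=False (r U s)=False r=False s=False
Evaluating at position 1: result = False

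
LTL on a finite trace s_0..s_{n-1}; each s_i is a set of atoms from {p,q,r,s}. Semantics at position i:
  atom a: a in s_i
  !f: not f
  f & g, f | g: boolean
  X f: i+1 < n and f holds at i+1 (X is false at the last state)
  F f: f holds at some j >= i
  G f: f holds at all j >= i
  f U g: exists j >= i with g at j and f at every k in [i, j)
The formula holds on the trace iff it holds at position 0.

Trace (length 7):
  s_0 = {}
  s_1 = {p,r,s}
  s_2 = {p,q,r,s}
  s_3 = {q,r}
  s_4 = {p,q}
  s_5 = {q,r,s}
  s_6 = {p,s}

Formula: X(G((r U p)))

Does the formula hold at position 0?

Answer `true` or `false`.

Answer: true

Derivation:
s_0={}: X(G((r U p)))=True G((r U p))=False (r U p)=False r=False p=False
s_1={p,r,s}: X(G((r U p)))=True G((r U p))=True (r U p)=True r=True p=True
s_2={p,q,r,s}: X(G((r U p)))=True G((r U p))=True (r U p)=True r=True p=True
s_3={q,r}: X(G((r U p)))=True G((r U p))=True (r U p)=True r=True p=False
s_4={p,q}: X(G((r U p)))=True G((r U p))=True (r U p)=True r=False p=True
s_5={q,r,s}: X(G((r U p)))=True G((r U p))=True (r U p)=True r=True p=False
s_6={p,s}: X(G((r U p)))=False G((r U p))=True (r U p)=True r=False p=True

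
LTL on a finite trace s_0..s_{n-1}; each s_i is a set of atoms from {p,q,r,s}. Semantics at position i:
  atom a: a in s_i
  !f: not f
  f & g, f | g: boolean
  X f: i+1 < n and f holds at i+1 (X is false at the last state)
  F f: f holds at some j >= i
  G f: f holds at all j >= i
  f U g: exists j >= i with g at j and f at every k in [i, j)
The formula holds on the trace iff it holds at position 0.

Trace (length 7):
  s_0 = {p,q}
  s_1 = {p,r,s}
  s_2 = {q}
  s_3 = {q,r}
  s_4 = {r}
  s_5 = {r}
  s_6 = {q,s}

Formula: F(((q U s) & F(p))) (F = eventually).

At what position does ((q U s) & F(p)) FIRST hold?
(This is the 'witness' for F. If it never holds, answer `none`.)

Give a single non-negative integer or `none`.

s_0={p,q}: ((q U s) & F(p))=True (q U s)=True q=True s=False F(p)=True p=True
s_1={p,r,s}: ((q U s) & F(p))=True (q U s)=True q=False s=True F(p)=True p=True
s_2={q}: ((q U s) & F(p))=False (q U s)=False q=True s=False F(p)=False p=False
s_3={q,r}: ((q U s) & F(p))=False (q U s)=False q=True s=False F(p)=False p=False
s_4={r}: ((q U s) & F(p))=False (q U s)=False q=False s=False F(p)=False p=False
s_5={r}: ((q U s) & F(p))=False (q U s)=False q=False s=False F(p)=False p=False
s_6={q,s}: ((q U s) & F(p))=False (q U s)=True q=True s=True F(p)=False p=False
F(((q U s) & F(p))) holds; first witness at position 0.

Answer: 0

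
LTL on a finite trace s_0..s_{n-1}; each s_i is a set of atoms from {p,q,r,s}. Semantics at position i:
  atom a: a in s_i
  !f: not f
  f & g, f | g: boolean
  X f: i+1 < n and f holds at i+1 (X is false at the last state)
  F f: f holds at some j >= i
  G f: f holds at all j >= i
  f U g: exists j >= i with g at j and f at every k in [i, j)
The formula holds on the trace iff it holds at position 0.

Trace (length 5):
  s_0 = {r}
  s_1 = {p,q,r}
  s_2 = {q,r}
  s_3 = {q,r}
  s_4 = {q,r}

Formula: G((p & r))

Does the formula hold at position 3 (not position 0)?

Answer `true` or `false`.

Answer: false

Derivation:
s_0={r}: G((p & r))=False (p & r)=False p=False r=True
s_1={p,q,r}: G((p & r))=False (p & r)=True p=True r=True
s_2={q,r}: G((p & r))=False (p & r)=False p=False r=True
s_3={q,r}: G((p & r))=False (p & r)=False p=False r=True
s_4={q,r}: G((p & r))=False (p & r)=False p=False r=True
Evaluating at position 3: result = False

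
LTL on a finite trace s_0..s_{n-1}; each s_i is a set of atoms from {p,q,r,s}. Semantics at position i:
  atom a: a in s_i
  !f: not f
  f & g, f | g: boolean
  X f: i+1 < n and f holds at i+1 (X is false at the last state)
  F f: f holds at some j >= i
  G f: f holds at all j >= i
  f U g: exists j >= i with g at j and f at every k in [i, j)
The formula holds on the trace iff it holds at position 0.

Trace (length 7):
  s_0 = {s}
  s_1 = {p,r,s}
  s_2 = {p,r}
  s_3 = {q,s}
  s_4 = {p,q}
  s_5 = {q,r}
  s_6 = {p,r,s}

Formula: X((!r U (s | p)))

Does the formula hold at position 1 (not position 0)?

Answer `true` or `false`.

s_0={s}: X((!r U (s | p)))=True (!r U (s | p))=True !r=True r=False (s | p)=True s=True p=False
s_1={p,r,s}: X((!r U (s | p)))=True (!r U (s | p))=True !r=False r=True (s | p)=True s=True p=True
s_2={p,r}: X((!r U (s | p)))=True (!r U (s | p))=True !r=False r=True (s | p)=True s=False p=True
s_3={q,s}: X((!r U (s | p)))=True (!r U (s | p))=True !r=True r=False (s | p)=True s=True p=False
s_4={p,q}: X((!r U (s | p)))=False (!r U (s | p))=True !r=True r=False (s | p)=True s=False p=True
s_5={q,r}: X((!r U (s | p)))=True (!r U (s | p))=False !r=False r=True (s | p)=False s=False p=False
s_6={p,r,s}: X((!r U (s | p)))=False (!r U (s | p))=True !r=False r=True (s | p)=True s=True p=True
Evaluating at position 1: result = True

Answer: true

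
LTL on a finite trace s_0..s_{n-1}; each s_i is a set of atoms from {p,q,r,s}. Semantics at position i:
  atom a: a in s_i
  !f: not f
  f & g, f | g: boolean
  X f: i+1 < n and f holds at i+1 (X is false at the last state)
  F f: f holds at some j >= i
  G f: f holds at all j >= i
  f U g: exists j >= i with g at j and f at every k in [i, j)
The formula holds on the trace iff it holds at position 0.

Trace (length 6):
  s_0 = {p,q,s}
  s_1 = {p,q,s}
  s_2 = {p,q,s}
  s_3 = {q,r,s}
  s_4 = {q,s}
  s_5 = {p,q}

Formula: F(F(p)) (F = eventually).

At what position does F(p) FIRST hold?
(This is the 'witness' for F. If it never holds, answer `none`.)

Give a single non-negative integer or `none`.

Answer: 0

Derivation:
s_0={p,q,s}: F(p)=True p=True
s_1={p,q,s}: F(p)=True p=True
s_2={p,q,s}: F(p)=True p=True
s_3={q,r,s}: F(p)=True p=False
s_4={q,s}: F(p)=True p=False
s_5={p,q}: F(p)=True p=True
F(F(p)) holds; first witness at position 0.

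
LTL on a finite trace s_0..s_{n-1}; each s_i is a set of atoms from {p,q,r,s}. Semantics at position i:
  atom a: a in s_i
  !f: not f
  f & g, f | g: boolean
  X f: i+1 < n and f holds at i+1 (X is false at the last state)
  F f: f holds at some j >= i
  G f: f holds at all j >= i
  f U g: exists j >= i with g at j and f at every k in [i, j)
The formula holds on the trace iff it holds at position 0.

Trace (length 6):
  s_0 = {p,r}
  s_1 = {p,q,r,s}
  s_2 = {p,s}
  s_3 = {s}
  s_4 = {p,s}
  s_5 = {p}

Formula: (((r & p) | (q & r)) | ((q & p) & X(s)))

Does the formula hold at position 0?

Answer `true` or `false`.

s_0={p,r}: (((r & p) | (q & r)) | ((q & p) & X(s)))=True ((r & p) | (q & r))=True (r & p)=True r=True p=True (q & r)=False q=False ((q & p) & X(s))=False (q & p)=False X(s)=True s=False
s_1={p,q,r,s}: (((r & p) | (q & r)) | ((q & p) & X(s)))=True ((r & p) | (q & r))=True (r & p)=True r=True p=True (q & r)=True q=True ((q & p) & X(s))=True (q & p)=True X(s)=True s=True
s_2={p,s}: (((r & p) | (q & r)) | ((q & p) & X(s)))=False ((r & p) | (q & r))=False (r & p)=False r=False p=True (q & r)=False q=False ((q & p) & X(s))=False (q & p)=False X(s)=True s=True
s_3={s}: (((r & p) | (q & r)) | ((q & p) & X(s)))=False ((r & p) | (q & r))=False (r & p)=False r=False p=False (q & r)=False q=False ((q & p) & X(s))=False (q & p)=False X(s)=True s=True
s_4={p,s}: (((r & p) | (q & r)) | ((q & p) & X(s)))=False ((r & p) | (q & r))=False (r & p)=False r=False p=True (q & r)=False q=False ((q & p) & X(s))=False (q & p)=False X(s)=False s=True
s_5={p}: (((r & p) | (q & r)) | ((q & p) & X(s)))=False ((r & p) | (q & r))=False (r & p)=False r=False p=True (q & r)=False q=False ((q & p) & X(s))=False (q & p)=False X(s)=False s=False

Answer: true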